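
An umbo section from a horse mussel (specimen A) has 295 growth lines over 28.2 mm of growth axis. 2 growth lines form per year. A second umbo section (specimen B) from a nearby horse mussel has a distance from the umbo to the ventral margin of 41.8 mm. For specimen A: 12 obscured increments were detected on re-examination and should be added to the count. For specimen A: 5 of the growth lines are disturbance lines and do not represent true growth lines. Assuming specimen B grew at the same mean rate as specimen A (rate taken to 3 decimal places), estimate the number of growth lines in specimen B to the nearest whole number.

447 growth lines

Specimen A: adjusted count: 295 − 5 + 12 = 302 growth lines.
Specimen A: with 2 growth lines per year, 302 / 2 = 151 years.
A: Mean rate = 28.2 mm / 151 years ≈ 0.187 mm/year.
For B, 41.8 / 0.187 = 223.53 years; at 2 growth lines per year that is 223.53 × 2 ≈ 447 growth lines.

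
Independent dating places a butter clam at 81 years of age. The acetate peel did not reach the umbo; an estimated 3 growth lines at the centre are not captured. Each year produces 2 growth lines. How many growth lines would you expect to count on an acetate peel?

159 growth lines

With 2 growth lines per year, 81 years would produce 81 × 2 = 162 growth lines.
Less the 3 uncaptured growth lines: 162 − 3 = 159.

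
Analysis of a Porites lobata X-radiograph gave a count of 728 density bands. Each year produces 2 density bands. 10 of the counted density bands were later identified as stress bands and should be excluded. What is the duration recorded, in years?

True density band count = 728 − 10 = 718.
Dividing by 2 density bands per year: 718 / 2 = 359 years.

359 years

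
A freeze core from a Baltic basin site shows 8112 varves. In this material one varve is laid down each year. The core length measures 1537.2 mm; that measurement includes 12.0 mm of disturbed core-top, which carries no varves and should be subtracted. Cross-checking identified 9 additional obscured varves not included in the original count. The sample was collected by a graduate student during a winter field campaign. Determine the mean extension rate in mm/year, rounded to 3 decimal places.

0.188 mm/year

After corrections the count is 8112 + 9 = 8121 varves.
Net length = 1537.2 − 12.0 = 1525.2 mm.
Mean rate = 1525.2 mm / 8121 years ≈ 0.188 mm/year.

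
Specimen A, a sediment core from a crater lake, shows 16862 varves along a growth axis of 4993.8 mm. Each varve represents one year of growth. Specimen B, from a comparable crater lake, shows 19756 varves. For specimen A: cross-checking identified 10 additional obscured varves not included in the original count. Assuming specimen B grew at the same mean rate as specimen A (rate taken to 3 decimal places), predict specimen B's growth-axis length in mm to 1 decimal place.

5847.8 mm

Specimen A: after corrections the count is 16862 + 10 = 16872 varves.
A: Mean rate = 4993.8 mm / 16872 years ≈ 0.296 mm/yr.
For B, 0.296 mm/year × 19756 years = 5847.8 mm.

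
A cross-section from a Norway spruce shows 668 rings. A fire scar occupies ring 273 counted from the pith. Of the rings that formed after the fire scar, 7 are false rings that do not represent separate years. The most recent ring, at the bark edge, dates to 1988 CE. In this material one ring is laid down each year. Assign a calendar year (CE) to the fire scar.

The fire scar sits at ring 273 from the pith, so 668 − 273 = 395 rings formed after it.
Removing the 7 false rings leaves 395 − 7 = 388 true rings beyond the fire scar.
1988 − 388 = 1600 CE.

1600 CE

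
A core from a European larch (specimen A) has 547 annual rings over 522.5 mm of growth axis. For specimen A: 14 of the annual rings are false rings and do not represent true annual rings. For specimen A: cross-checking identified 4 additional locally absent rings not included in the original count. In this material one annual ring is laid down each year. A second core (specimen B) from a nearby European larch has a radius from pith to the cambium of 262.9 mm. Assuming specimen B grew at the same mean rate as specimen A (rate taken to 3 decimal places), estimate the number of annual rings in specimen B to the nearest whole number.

Specimen A: after corrections the count is 547 − 14 + 4 = 537 annual rings.
A: Extension rate ≈ 522.5 / 537 = 0.973 mm per year.
Specimen B: 262.9 mm / 0.973 mm per year = 270.20 years ≈ 270 annual rings.

270 annual rings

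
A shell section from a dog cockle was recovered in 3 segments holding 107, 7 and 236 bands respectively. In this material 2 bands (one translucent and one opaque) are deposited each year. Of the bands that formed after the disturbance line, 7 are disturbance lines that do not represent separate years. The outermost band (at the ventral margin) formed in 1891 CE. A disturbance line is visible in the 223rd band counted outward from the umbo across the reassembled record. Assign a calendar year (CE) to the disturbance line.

1831 CE

Total bands = 107 + 7 + 236 = 350.
Between band 223 and the ventral margin there are 350 − 223 = 127 bands.
Excluding 7 false bands: 127 − 7 = 120.
120 bands at 2 per year is 120 / 2 = 60 years.
1891 − 60 = 1831 CE.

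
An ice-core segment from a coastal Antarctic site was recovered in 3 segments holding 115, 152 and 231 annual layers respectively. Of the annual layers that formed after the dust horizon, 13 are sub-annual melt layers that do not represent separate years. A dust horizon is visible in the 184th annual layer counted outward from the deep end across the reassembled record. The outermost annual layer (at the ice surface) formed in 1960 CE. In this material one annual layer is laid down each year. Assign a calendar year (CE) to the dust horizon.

Total annual layers = 115 + 152 + 231 = 498.
The dust horizon sits at annual layer 184 from the deep end, so 498 − 184 = 314 annual layers formed after it.
Removing the 13 false annual layers leaves 314 − 13 = 301 true annual layers beyond the dust horizon.
1960 − 301 = 1659 CE.

1659 CE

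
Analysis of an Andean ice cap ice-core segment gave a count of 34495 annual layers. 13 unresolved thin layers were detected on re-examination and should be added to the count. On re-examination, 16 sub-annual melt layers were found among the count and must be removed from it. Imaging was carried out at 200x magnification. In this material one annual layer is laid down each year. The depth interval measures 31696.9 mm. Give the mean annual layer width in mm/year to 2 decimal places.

0.92 mm/year

True annual layer count = 34495 − 16 + 13 = 34492.
31696.9 mm over 34492 years gives 31696.9 / 34492 ≈ 0.92 mm/year.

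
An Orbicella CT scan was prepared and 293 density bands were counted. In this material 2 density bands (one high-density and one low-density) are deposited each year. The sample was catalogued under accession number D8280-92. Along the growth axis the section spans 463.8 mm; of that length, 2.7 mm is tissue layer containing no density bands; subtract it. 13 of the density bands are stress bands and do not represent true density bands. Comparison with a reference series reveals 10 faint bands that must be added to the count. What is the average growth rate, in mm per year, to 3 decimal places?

3.180 mm per year

True density band count = 293 − 13 + 10 = 290.
Dividing by 2 density bands per year: 290 / 2 = 145 years.
Removing the 2.7 mm offcut leaves 463.8 − 2.7 = 461.1 mm.
Extension rate ≈ 461.1 / 145 = 3.180 mm per year.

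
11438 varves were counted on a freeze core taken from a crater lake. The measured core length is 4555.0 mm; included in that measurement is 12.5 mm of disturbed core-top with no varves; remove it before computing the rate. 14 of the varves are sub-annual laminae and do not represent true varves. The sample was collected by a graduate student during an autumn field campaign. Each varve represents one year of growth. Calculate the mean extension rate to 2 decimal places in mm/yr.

0.40 mm/yr

Adjusted count: 11438 − 14 = 11424 varves.
Net length = 4555.0 − 12.5 = 4542.5 mm.
Mean rate = 4542.5 mm / 11424 years ≈ 0.40 mm/yr.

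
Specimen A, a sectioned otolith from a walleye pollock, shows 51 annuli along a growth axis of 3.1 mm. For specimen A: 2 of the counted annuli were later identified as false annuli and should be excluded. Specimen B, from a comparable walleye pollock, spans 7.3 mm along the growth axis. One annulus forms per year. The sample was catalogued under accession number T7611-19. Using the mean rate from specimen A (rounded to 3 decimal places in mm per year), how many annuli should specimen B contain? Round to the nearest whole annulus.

116 annuli

Specimen A: correcting the raw count gives 51 − 2 = 49 true annuli.
A: Extension rate ≈ 3.1 / 49 = 0.063 mm per year.
Specimen B: 7.3 mm / 0.063 mm per year = 115.87 years ≈ 116 annuli.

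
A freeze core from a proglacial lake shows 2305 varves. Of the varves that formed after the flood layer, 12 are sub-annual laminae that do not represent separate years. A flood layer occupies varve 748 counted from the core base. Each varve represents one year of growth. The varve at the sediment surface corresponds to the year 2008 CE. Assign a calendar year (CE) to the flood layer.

463 CE

2305 − 748 = 1557 varves lie beyond the flood layer toward the sediment surface.
Removing the 12 false varves leaves 1557 − 12 = 1545 true varves beyond the flood layer.
Counting back 1545 years from 2008 CE places the flood layer in 2008 − 1545 = 463 CE.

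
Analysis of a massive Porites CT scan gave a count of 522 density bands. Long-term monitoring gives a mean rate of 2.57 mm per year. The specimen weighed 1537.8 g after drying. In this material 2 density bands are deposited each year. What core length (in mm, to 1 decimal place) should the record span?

Dividing by 2 density bands per year: 522 / 2 = 261 years.
Predicted length = 2.57 mm/year × 261 years = 670.8 mm.

670.8 mm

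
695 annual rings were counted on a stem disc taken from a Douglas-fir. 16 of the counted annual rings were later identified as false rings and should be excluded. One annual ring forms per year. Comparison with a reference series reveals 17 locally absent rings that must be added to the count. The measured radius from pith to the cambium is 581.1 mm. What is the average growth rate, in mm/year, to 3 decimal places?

0.835 mm/year

Correcting the raw count gives 695 − 16 + 17 = 696 true annual rings.
581.1 mm over 696 years gives 581.1 / 696 ≈ 0.835 mm/year.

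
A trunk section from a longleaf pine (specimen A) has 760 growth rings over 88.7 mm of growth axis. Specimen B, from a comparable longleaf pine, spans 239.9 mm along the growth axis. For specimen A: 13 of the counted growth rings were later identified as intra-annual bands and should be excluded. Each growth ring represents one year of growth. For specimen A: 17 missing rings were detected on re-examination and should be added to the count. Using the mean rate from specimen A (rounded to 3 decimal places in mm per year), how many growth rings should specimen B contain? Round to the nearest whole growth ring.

2068 growth rings

Specimen A: after corrections the count is 760 − 13 + 17 = 764 growth rings.
A: Mean rate = 88.7 mm / 764 years ≈ 0.116 mm/year.
B spans 239.9 / 0.116 = 2068.10 years ≈ 2068 growth rings.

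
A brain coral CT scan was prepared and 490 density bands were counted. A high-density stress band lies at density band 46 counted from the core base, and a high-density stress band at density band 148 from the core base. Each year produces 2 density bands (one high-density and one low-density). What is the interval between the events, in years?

51 years

The two markers are separated by 148 − 46 = 102 density bands.
102 density bands at 2 per year is 102 / 2 = 51 years.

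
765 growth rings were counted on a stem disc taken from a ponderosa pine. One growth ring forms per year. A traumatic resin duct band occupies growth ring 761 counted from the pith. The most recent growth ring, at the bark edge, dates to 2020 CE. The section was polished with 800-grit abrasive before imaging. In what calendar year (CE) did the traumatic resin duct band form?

2016 CE

The traumatic resin duct band sits at growth ring 761 from the pith, so 765 − 761 = 4 growth rings formed after it.
Counting back 4 years from 2020 CE places the traumatic resin duct band in 2020 − 4 = 2016 CE.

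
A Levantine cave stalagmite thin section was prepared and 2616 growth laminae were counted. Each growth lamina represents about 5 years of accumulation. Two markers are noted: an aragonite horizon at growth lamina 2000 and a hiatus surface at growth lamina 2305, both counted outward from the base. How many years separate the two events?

The two markers are separated by 2305 − 2000 = 305 growth laminae.
Multiplying by 5 years per growth lamina: 305 × 5 = 1525 years.

1525 years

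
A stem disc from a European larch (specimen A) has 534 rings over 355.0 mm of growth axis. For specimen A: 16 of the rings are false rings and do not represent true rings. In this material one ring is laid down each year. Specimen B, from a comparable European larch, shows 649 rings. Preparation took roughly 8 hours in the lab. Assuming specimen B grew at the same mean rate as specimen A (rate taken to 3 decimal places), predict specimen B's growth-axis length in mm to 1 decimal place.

Specimen A: adjusted count: 534 − 16 = 518 rings.
A: Mean rate = 355.0 mm / 518 years ≈ 0.685 mm per year.
B's length ≈ 0.685 × 649 = 444.6 mm.

444.6 mm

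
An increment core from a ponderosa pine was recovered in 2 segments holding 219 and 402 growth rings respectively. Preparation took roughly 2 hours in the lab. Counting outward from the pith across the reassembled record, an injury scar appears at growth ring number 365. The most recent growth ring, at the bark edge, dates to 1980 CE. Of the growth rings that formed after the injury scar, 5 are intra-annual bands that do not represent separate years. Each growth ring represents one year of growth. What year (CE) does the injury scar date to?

Total growth rings = 219 + 402 = 621.
Between growth ring 365 and the bark edge there are 621 − 365 = 256 growth rings.
Removing the 5 false growth rings leaves 256 − 5 = 251 true growth rings beyond the injury scar.
1980 − 251 = 1729 CE.

1729 CE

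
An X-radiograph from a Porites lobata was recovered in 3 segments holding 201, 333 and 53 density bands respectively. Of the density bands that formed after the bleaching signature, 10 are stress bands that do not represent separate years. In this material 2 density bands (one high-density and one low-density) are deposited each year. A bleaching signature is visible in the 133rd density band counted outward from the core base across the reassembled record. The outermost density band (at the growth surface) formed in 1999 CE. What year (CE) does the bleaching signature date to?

1777 CE

Total density bands = 201 + 333 + 53 = 587.
587 − 133 = 454 density bands lie beyond the bleaching signature toward the growth surface.
Excluding 10 false density bands: 454 − 10 = 444.
With 2 density bands per year, 444 / 2 = 222 years.
The density band at the growth surface is 1999 CE, so the bleaching signature dates to 1999 − 222 = 1777 CE.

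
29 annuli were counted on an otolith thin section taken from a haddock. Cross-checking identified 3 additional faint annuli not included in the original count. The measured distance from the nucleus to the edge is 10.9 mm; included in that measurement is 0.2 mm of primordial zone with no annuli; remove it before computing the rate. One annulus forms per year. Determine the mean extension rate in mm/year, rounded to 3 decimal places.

Adjusted count: 29 + 3 = 32 annuli.
The growth record spans 10.9 − 0.2 = 10.7 mm.
Mean rate = 10.7 mm / 32 years ≈ 0.334 mm/year.

0.334 mm/year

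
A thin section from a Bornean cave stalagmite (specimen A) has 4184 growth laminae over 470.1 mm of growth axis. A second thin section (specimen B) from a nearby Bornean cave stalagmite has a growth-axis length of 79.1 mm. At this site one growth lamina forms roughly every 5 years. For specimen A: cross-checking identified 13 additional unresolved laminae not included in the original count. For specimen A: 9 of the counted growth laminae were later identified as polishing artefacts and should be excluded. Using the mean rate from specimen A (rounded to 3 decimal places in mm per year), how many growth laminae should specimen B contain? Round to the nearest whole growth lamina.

719 growth laminae

Specimen A: adjusted count: 4184 − 9 + 13 = 4188 growth laminae.
Specimen A: multiplying by 5 years per growth lamina: 4188 × 5 = 20940 years.
A: 470.1 mm over 20940 years gives 470.1 / 20940 ≈ 0.022 mm/yr.
Specimen B: 79.1 mm / 0.022 mm per year = 3595.45 years; at 5 years per growth lamina that is 3595.45 / 5 ≈ 719 growth laminae.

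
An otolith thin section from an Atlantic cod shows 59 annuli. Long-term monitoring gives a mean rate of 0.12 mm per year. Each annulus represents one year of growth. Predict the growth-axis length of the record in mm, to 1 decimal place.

The record spans 59 years at 0.12 mm per year.
Predicted length = 0.12 mm/year × 59 years = 7.1 mm.

7.1 mm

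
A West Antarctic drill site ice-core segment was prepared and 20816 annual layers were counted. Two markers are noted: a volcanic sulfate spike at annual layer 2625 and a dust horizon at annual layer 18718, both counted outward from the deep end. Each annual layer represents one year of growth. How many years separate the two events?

18718 − 2625 = 16093 annual layers lie between the two events.
That is 16093 years at one annual layer per year.

16093 years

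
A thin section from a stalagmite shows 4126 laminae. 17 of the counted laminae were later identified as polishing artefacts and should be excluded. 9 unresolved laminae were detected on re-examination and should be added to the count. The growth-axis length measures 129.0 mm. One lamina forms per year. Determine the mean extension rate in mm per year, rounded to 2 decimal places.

Correcting the raw count gives 4126 − 17 + 9 = 4118 true laminae.
Extension rate ≈ 129.0 / 4118 = 0.03 mm per year.

0.03 mm per year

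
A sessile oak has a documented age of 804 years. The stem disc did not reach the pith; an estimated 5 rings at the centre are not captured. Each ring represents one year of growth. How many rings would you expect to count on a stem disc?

799 rings

Expected rings over 804 years: 804.
Subtracting the 5 rings not captured gives 804 − 5 = 799 rings in the record.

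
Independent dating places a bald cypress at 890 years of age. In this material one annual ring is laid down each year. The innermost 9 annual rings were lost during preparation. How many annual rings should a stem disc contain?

881 annual rings

One annual ring per year gives 890 annual rings over 890 years.
Subtracting the 9 annual rings not captured gives 890 − 9 = 881 annual rings in the record.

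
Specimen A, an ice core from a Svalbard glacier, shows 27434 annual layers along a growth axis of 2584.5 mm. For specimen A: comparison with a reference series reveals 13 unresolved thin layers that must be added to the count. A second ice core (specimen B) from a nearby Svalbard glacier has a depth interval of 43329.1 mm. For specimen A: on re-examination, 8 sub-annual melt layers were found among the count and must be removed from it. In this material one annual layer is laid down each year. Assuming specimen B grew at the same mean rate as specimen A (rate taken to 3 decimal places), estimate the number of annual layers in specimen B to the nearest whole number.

460948 annual layers

Specimen A: after corrections the count is 27434 − 8 + 13 = 27439 annual layers.
A: Extension rate ≈ 2584.5 / 27439 = 0.094 mm per year.
Specimen B: 43329.1 mm / 0.094 mm per year = 460947.87 years ≈ 460948 annual layers.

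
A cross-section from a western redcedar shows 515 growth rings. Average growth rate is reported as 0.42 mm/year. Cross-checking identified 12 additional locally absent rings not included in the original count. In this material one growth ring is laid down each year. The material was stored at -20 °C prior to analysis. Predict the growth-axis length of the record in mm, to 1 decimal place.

True growth ring count = 515 + 12 = 527.
527 years at 0.42 mm/year gives 0.42 × 527 = 221.3 mm.

221.3 mm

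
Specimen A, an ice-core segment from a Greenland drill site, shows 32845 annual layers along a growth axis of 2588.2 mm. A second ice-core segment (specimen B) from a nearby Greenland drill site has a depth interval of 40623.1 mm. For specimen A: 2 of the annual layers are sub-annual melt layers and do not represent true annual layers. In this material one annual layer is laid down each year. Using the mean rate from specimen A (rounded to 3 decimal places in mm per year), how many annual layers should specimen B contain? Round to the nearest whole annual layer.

Specimen A: adjusted count: 32845 − 2 = 32843 annual layers.
A: 2588.2 mm over 32843 years gives 2588.2 / 32843 ≈ 0.079 mm/year.
Specimen B: 40623.1 mm / 0.079 mm per year = 514216.46 years ≈ 514216 annual layers.

514216 annual layers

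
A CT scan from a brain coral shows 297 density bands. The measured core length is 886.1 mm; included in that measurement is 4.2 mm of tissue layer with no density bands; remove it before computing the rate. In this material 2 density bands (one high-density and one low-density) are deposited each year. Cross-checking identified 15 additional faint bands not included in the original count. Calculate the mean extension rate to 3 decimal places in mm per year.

Adjusted count: 297 + 15 = 312 density bands.
With 2 density bands per year, 312 / 2 = 156 years.
Net length = 886.1 − 4.2 = 881.9 mm.
Extension rate ≈ 881.9 / 156 = 5.653 mm per year.

5.653 mm per year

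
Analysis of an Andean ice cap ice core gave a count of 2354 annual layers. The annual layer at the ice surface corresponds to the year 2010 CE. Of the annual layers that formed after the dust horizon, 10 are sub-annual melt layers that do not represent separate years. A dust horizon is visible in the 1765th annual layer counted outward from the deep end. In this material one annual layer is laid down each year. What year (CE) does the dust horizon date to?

1431 CE

Between annual layer 1765 and the ice surface there are 2354 − 1765 = 589 annual layers.
Removing the 10 false annual layers leaves 589 − 10 = 579 true annual layers beyond the dust horizon.
2010 − 579 = 1431 CE.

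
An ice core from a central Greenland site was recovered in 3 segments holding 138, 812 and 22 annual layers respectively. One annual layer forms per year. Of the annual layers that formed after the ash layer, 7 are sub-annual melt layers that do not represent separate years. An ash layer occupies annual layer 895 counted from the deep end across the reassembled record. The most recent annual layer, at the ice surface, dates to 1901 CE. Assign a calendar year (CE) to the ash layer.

Total annual layers = 138 + 812 + 22 = 972.
972 − 895 = 77 annual layers lie beyond the ash layer toward the ice surface.
77 − 7 false = 70 true annual layers after the ash layer.
The annual layer at the ice surface is 1901 CE, so the ash layer dates to 1901 − 70 = 1831 CE.

1831 CE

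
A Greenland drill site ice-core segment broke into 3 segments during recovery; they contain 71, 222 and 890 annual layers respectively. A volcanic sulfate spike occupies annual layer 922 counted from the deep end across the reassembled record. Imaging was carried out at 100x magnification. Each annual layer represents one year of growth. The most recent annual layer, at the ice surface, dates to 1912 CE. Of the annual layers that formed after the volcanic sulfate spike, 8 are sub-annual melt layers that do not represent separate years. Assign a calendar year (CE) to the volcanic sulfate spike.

1659 CE

Total annual layers = 71 + 222 + 890 = 1183.
Between annual layer 922 and the ice surface there are 1183 − 922 = 261 annual layers.
261 − 8 false = 253 true annual layers after the volcanic sulfate spike.
1912 − 253 = 1659 CE.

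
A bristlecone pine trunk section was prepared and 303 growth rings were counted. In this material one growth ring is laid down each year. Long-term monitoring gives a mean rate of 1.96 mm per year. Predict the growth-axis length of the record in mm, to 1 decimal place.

The record spans 303 years at 1.96 mm per year.
Predicted length = 1.96 mm/year × 303 years = 593.9 mm.

593.9 mm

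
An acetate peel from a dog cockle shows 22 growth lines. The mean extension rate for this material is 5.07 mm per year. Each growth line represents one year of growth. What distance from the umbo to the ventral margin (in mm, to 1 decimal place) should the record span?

22 years of growth are recorded.
Predicted length = 5.07 mm/year × 22 years = 111.5 mm.

111.5 mm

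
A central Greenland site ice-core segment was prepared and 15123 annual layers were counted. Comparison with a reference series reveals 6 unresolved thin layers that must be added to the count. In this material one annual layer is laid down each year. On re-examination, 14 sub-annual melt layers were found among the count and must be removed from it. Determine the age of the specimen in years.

After corrections the count is 15123 − 14 + 6 = 15115 annual layers.
With a one-to-one annual layer periodicity this is 15115 years.

15115 yr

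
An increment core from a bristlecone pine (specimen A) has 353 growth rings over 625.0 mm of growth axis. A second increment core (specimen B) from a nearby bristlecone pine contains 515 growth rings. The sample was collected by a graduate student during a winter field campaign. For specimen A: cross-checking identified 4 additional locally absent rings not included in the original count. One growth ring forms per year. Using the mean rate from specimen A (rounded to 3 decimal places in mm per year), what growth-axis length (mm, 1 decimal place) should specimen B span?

901.8 mm

Specimen A: after corrections the count is 353 + 4 = 357 growth rings.
A: 625.0 mm over 357 years gives 625.0 / 357 ≈ 1.751 mm/year.
For B, 1.751 mm/year × 515 years = 901.8 mm.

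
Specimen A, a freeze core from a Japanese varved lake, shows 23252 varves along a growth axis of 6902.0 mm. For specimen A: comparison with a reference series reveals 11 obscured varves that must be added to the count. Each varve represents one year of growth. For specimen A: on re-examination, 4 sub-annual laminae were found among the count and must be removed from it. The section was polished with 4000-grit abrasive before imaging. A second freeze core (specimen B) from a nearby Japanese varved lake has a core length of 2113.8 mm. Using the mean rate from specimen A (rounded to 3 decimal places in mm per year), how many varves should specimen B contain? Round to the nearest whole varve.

7117 varves

Specimen A: true varve count = 23252 − 4 + 11 = 23259.
A: 6902.0 mm over 23259 years gives 6902.0 / 23259 ≈ 0.297 mm per year.
B spans 2113.8 / 0.297 = 7117.17 years ≈ 7117 varves.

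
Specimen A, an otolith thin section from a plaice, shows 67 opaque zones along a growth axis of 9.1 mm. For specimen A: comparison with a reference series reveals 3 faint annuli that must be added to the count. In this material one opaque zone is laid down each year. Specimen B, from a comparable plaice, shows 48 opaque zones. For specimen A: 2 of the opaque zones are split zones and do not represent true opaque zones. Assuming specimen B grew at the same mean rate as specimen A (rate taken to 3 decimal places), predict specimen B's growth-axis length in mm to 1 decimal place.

Specimen A: true opaque zone count = 67 − 2 + 3 = 68.
A: Mean rate = 9.1 mm / 68 years ≈ 0.134 mm per year.
B's length ≈ 0.134 × 48 = 6.4 mm.

6.4 mm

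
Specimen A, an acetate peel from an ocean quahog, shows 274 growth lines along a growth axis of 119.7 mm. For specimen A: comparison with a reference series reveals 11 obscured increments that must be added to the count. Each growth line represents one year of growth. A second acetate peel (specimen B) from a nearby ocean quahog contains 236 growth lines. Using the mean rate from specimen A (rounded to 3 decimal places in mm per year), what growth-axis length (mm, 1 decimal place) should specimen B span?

Specimen A: correcting the raw count gives 274 + 11 = 285 true growth lines.
A: 119.7 mm over 285 years gives 119.7 / 285 ≈ 0.420 mm/year.
For B, 0.420 mm/year × 236 years = 99.1 mm.

99.1 mm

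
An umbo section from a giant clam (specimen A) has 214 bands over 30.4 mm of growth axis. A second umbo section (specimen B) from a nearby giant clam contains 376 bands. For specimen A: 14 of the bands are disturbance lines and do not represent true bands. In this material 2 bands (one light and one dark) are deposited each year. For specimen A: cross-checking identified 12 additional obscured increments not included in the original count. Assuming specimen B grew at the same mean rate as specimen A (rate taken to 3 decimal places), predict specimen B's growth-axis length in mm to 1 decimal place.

54.0 mm

Specimen A: true band count = 214 − 14 + 12 = 212.
Specimen A: 212 bands at 2 per year is 212 / 2 = 106 years.
A: Extension rate ≈ 30.4 / 106 = 0.287 mm/yr.
Specimen B: with 2 bands per year, 376 / 2 = 188 years. Length of B = 0.287 × 188 = 54.0 mm.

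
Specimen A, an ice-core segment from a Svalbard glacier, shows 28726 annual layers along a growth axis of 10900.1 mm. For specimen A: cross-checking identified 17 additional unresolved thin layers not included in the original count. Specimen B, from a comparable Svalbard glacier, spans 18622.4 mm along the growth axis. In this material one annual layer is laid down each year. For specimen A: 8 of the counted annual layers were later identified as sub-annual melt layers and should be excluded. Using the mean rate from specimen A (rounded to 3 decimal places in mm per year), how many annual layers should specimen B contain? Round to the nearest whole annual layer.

49136 annual layers

Specimen A: adjusted count: 28726 − 8 + 17 = 28735 annual layers.
A: 10900.1 mm over 28735 years gives 10900.1 / 28735 ≈ 0.379 mm/year.
Specimen B: 18622.4 mm / 0.379 mm per year = 49135.62 years ≈ 49136 annual layers.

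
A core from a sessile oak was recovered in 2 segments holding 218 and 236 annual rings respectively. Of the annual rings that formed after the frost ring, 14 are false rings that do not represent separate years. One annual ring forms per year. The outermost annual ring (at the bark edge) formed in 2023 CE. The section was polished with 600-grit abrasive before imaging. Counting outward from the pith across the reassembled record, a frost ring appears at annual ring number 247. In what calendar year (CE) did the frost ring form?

1830 CE

Total annual rings = 218 + 236 = 454.
The frost ring sits at annual ring 247 from the pith, so 454 − 247 = 207 annual rings formed after it.
207 − 14 false = 193 true annual rings after the frost ring.
2023 − 193 = 1830 CE.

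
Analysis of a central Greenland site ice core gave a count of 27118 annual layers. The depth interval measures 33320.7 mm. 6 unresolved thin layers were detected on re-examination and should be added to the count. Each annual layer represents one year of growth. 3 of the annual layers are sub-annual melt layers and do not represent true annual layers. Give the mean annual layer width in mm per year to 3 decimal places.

1.229 mm per year

Correcting the raw count gives 27118 − 3 + 6 = 27121 true annual layers.
Mean rate = 33320.7 mm / 27121 years ≈ 1.229 mm per year.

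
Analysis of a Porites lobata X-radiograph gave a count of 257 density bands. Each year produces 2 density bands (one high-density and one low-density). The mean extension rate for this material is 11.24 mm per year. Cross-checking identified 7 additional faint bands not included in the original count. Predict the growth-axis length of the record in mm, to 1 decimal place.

1483.7 mm

Correcting the raw count gives 257 + 7 = 264 true density bands.
With 2 density bands per year, 264 / 2 = 132 years.
132 years at 11.24 mm/year gives 11.24 × 132 = 1483.7 mm.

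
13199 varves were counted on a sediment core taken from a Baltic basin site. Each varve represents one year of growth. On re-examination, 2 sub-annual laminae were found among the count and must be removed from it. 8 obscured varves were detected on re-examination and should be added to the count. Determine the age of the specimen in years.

True varve count = 13199 − 2 + 8 = 13205.
One varve per year makes the duration 13205 years.

13205 years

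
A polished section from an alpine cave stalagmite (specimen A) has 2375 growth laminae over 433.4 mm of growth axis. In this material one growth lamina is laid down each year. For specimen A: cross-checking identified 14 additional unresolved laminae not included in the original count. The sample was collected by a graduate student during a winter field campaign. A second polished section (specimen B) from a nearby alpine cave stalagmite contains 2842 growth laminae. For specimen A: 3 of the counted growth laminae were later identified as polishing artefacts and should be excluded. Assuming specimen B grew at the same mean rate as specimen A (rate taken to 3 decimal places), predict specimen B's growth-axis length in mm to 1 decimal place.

517.2 mm

Specimen A: correcting the raw count gives 2375 − 3 + 14 = 2386 true growth laminae.
A: 433.4 mm over 2386 years gives 433.4 / 2386 ≈ 0.182 mm/year.
B's length ≈ 0.182 × 2842 = 517.2 mm.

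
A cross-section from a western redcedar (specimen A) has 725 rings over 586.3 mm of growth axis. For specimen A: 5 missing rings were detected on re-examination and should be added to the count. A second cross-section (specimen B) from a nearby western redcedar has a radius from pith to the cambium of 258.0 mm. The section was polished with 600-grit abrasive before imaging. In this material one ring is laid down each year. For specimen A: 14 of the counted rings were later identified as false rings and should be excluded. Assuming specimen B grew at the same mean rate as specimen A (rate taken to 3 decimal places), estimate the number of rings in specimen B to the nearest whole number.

315 rings

Specimen A: after corrections the count is 725 − 14 + 5 = 716 rings.
A: Extension rate ≈ 586.3 / 716 = 0.819 mm/year.
For B, 258.0 / 0.819 = 315.02 years ≈ 315 rings.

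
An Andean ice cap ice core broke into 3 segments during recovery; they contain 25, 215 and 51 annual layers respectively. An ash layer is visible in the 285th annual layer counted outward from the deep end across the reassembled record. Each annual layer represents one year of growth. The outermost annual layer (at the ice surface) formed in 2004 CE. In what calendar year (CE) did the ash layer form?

1998 CE

Total annual layers = 25 + 215 + 51 = 291.
291 − 285 = 6 annual layers lie beyond the ash layer toward the ice surface.
2004 − 6 = 1998 CE.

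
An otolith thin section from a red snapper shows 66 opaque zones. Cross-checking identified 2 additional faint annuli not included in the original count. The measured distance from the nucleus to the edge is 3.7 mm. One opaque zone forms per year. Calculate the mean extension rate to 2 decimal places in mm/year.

After corrections the count is 66 + 2 = 68 opaque zones.
3.7 mm over 68 years gives 3.7 / 68 ≈ 0.05 mm/year.

0.05 mm/year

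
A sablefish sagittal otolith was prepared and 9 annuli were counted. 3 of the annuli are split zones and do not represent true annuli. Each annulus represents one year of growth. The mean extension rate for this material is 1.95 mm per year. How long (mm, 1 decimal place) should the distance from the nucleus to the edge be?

11.7 mm

Correcting the raw count gives 9 − 3 = 6 true annuli.
Predicted length = 1.95 mm/year × 6 years = 11.7 mm.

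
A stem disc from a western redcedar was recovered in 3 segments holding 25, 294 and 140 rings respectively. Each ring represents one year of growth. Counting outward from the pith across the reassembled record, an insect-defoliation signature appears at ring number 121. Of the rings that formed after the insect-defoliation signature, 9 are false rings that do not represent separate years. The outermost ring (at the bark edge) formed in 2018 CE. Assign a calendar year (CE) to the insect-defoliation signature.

Total rings = 25 + 294 + 140 = 459.
Between ring 121 and the bark edge there are 459 − 121 = 338 rings.
Removing the 9 false rings leaves 338 − 9 = 329 true rings beyond the insect-defoliation signature.
2018 − 329 = 1689 CE.

1689 CE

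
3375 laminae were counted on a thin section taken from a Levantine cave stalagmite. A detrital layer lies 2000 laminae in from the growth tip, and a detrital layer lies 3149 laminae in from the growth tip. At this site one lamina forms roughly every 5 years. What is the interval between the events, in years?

The two markers are separated by 3149 − 2000 = 1149 laminae.
1149 laminae at 5 years each span 1149 × 5 = 5745 years.

5745 yr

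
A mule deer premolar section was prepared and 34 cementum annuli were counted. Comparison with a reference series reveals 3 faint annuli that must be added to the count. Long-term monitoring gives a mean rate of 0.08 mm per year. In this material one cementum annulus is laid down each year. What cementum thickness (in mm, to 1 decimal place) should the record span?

3.0 mm

Correcting the raw count gives 34 + 3 = 37 true cementum annuli.
37 years at 0.08 mm/year gives 0.08 × 37 = 3.0 mm.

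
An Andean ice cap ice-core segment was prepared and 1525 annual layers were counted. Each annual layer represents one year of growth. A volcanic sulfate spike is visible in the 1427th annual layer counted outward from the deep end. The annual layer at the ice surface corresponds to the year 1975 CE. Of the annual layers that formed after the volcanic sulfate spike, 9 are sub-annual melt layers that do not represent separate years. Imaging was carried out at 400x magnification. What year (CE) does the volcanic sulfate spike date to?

1886 CE

Between annual layer 1427 and the ice surface there are 1525 − 1427 = 98 annual layers.
Excluding 9 false annual layers: 98 − 9 = 89.
The annual layer at the ice surface is 1975 CE, so the volcanic sulfate spike dates to 1975 − 89 = 1886 CE.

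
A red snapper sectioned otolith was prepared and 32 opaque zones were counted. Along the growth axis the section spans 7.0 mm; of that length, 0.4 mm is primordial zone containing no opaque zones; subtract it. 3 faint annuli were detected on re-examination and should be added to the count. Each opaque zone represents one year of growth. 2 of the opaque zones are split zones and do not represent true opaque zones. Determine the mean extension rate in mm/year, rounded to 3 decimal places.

0.200 mm/year

Correcting the raw count gives 32 − 2 + 3 = 33 true opaque zones.
Net length = 7.0 − 0.4 = 6.6 mm.
6.6 mm over 33 years gives 6.6 / 33 ≈ 0.200 mm/year.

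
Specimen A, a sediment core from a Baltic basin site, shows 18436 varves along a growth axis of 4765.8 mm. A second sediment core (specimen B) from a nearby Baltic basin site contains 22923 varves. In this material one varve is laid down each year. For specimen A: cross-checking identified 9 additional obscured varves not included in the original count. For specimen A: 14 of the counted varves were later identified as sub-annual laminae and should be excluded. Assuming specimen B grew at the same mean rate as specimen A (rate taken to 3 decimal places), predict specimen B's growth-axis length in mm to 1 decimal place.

5937.1 mm

Specimen A: true varve count = 18436 − 14 + 9 = 18431.
A: 4765.8 mm over 18431 years gives 4765.8 / 18431 ≈ 0.259 mm per year.
B's length ≈ 0.259 × 22923 = 5937.1 mm.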